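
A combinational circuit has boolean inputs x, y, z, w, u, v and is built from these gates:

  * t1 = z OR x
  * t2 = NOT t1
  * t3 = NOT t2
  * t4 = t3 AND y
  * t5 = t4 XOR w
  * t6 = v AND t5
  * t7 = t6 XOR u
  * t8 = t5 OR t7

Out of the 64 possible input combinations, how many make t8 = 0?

16

t8 = t5 OR t7 must be 0, so both t5 = 0 and t7 = 0.
t5 = t4 XOR w must be 0, so t4 and w are equal.
Enumerating the 64 input combinations, 16 give t8 = 0 and 48 give t8 = 1.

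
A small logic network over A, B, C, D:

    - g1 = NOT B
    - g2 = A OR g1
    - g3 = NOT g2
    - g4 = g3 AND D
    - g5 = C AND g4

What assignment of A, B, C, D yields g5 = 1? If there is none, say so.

A=0, B=1, C=1, D=1

g5 = C AND g4 must be 1, so both C = 1 and g4 = 1.
g4 = g3 AND D must be 1, so both g3 = 1 and D = 1.
Check with A=0, B=1, C=1, D=1:
g1 = NOT B = NOT 1 = 0
g2 = A OR g1 = 0 OR 0 = 0
g3 = NOT g2 = NOT 0 = 1
g4 = g3 AND D = 1 AND 1 = 1
g5 = C AND g4 = 1 AND 1 = 1
So g5 = 1 as required.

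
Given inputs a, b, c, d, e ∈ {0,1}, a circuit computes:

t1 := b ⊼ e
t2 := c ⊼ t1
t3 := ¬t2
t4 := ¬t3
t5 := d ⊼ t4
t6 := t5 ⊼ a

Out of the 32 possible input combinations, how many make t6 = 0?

t6 = t5 ⊼ a must be 0, so both t5 = 1 and a = 1.
t5 = d ⊼ t4 must be 1, so at least one of d, t4 is 0.
Enumerating the 32 input combinations, 11 give t6 = 0 and 21 give t6 = 1.

11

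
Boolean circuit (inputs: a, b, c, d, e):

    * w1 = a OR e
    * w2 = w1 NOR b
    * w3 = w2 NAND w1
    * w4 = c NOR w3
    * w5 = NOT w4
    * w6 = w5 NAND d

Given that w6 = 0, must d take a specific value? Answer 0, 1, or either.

w6 = w5 NAND d must be 0, so both w5 = 1 and d = 1.
w5 = NOT w4 must be 1, so w4 = 0.
w4 = c NOR w3 must be 0, so at least one of c, w3 is 1.
Every assignment with w6 = 0 has d = 1; there are 16 such assignment(s).

1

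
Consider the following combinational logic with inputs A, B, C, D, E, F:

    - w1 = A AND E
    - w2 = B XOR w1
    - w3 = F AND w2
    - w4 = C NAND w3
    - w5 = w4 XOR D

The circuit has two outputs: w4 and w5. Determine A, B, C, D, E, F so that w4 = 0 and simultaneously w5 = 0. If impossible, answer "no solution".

Check with A=1, B=0, C=1, D=0, E=1, F=1:
w1 = A AND E = 1 AND 1 = 1
w2 = B XOR w1 = 0 XOR 1 = 1
w3 = F AND w2 = 1 AND 1 = 1
w4 = C NAND w3 = 1 NAND 1 = 0
w5 = w4 XOR D = 0 XOR 0 = 0
So w4 = 0 and w5 = 0.

A=1, B=0, C=1, D=0, E=1, F=1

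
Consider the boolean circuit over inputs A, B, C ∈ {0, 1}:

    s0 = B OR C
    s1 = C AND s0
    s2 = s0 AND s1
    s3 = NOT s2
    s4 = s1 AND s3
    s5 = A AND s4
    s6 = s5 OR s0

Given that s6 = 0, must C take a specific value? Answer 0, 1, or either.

0

s6 = s5 OR s0 must be 0, so both s5 = 0 and s0 = 0.
Every assignment with s6 = 0 has C = 0; there are 2 such assignment(s).
  A=0, B=0, C=0
  A=1, B=0, C=0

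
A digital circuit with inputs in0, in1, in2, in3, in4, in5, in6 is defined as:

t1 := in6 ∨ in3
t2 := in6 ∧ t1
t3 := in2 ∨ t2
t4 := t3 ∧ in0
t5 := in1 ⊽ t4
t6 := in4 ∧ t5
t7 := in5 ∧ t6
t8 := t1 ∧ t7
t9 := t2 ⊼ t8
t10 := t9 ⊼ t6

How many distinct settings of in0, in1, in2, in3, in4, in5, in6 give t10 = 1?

112

t10 = t9 ⊼ t6 must be 1, so at least one of t9, t6 is 0.
Enumerating the 128 input combinations, 112 give t10 = 1 and 16 give t10 = 0.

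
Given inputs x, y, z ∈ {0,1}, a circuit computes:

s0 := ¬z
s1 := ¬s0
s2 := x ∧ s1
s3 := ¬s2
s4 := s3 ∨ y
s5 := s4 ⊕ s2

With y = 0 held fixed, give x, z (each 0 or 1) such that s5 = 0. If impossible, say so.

no solution exists

With y = 0 fixed, none of the 4 settings of x, z give s5 = 0.
For example, with x=0, z=1:
s0 = ¬z = ¬1 = 0
s1 = ¬s0 = ¬0 = 1
s2 = x ∧ s1 = 0 ∧ 1 = 0
s3 = ¬s2 = ¬0 = 1
s4 = s3 ∨ y = 1 ∨ 0 = 1
s5 = s4 ⊕ s2 = 1 ⊕ 0 = 1
giving s5 = 1 ≠ 0.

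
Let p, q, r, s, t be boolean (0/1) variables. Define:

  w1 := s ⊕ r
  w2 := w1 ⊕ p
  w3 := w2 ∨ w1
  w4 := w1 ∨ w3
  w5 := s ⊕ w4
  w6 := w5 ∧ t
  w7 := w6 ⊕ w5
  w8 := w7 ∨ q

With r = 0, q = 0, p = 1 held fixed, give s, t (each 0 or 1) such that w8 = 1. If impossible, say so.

Check with r = 0, q = 0, p = 1 and s=0, t=0:
w1 = s ⊕ r = 0 ⊕ 0 = 0
w2 = w1 ⊕ p = 0 ⊕ 1 = 1
w3 = w2 ∨ w1 = 1 ∨ 0 = 1
w4 = w1 ∨ w3 = 0 ∨ 1 = 1
w5 = s ⊕ w4 = 0 ⊕ 1 = 1
w6 = w5 ∧ t = 1 ∧ 0 = 0
w7 = w6 ⊕ w5 = 0 ⊕ 1 = 1
w8 = w7 ∨ q = 1 ∨ 0 = 1
So w8 = 1.

s=0, t=0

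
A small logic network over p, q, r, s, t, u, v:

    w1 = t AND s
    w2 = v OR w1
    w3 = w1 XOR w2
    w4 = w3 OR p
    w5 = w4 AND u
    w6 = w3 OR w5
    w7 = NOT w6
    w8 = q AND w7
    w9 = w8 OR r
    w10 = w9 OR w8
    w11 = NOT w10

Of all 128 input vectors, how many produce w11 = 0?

w11 = NOT w10 must be 0, so w10 = 1.
w10 = w9 OR w8 must be 1, so at least one of w9, w8 is 1.
Enumerating the 128 input combinations, 79 give w11 = 0 and 49 give w11 = 1.

79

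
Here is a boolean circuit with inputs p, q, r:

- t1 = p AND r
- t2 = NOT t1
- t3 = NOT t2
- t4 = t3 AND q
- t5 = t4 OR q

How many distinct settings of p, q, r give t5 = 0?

4

t5 = t4 OR q must be 0, so both t4 = 0 and q = 0.
t4 = t3 AND q must be 0, so at least one of t3, q is 0.
Satisfying assignments:
  p=0, q=0, r=0
  p=0, q=0, r=1
  p=1, q=0, r=0
  p=1, q=0, r=1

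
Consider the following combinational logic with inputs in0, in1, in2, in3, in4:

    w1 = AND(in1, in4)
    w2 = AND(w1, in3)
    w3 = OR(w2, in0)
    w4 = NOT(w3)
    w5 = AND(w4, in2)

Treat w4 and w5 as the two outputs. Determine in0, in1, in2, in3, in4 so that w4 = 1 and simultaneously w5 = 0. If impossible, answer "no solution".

in0=0, in1=0, in2=0, in3=1, in4=1

Check with in0=0, in1=0, in2=0, in3=1, in4=1:
w1 = AND(in1, in4) = AND(0, 1) = 0
w2 = AND(w1, in3) = AND(0, 1) = 0
w3 = OR(w2, in0) = OR(0, 0) = 0
w4 = NOT(w3) = NOT 0 = 1
w5 = AND(w4, in2) = AND(1, 0) = 0
So w4 = 1 and w5 = 0.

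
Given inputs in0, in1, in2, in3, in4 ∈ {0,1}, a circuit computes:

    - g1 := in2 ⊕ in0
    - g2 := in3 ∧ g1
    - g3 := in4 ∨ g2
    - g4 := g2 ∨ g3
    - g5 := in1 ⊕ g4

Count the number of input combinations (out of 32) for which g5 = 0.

16

g5 = in1 ⊕ g4 must be 0, so in1 and g4 are equal.
Enumerating the 32 input combinations, 16 give g5 = 0 and 16 give g5 = 1.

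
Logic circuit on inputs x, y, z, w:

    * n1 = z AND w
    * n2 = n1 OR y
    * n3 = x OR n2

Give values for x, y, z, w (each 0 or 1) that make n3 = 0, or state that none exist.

n3 = x OR n2 must be 0, so both x = 0 and n2 = 0.
Check with x=0 y=0 z=1 w=0:
n1 = z AND w = 1 AND 0 = 0
n2 = n1 OR y = 0 OR 0 = 0
n3 = x OR n2 = 0 OR 0 = 0
So n3 = 0 as required.

x=0 y=0 z=1 w=0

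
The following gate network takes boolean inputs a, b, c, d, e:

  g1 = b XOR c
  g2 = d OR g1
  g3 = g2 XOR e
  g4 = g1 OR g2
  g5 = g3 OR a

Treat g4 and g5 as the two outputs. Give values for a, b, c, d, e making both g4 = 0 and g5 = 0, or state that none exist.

a=0, b=0, c=0, d=0, e=0

Check with a=0, b=0, c=0, d=0, e=0:
g1 = b XOR c = 0 XOR 0 = 0
g2 = d OR g1 = 0 OR 0 = 0
g3 = g2 XOR e = 0 XOR 0 = 0
g4 = g1 OR g2 = 0 OR 0 = 0
g5 = g3 OR a = 0 OR 0 = 0
So g4 = 0 and g5 = 0.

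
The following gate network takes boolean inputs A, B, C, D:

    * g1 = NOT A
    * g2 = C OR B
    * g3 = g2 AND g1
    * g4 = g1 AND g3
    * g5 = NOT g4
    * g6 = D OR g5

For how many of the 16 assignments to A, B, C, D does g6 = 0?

g6 = D OR g5 must be 0, so both D = 0 and g5 = 0.
Enumerating the 16 input combinations, 3 give g6 = 0 and 13 give g6 = 1.

3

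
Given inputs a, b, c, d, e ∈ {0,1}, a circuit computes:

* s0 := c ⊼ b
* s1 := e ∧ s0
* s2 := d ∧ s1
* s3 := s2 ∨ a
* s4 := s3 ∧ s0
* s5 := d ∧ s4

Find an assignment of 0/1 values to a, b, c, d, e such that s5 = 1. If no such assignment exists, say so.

a=1 b=0 c=0 d=1 e=1

s5 = d ∧ s4 must be 1, so both d = 1 and s4 = 1.
s4 = s3 ∧ s0 must be 1, so both s3 = 1 and s0 = 1.
Check with a=1 b=0 c=0 d=1 e=1:
s0 = c ⊼ b = 0 ⊼ 0 = 1
s1 = e ∧ s0 = 1 ∧ 1 = 1
s2 = d ∧ s1 = 1 ∧ 1 = 1
s3 = s2 ∨ a = 1 ∨ 1 = 1
s4 = s3 ∧ s0 = 1 ∧ 1 = 1
s5 = d ∧ s4 = 1 ∧ 1 = 1
So s5 = 1 as required.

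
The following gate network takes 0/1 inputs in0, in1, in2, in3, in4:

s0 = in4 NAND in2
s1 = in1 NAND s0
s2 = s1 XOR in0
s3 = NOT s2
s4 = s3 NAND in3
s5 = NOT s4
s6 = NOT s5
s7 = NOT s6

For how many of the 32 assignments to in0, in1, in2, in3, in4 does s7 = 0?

24

s7 = NOT s6 must be 0, so s6 = 1.
s6 = NOT s5 must be 1, so s5 = 0.
s5 = NOT s4 must be 0, so s4 = 1.
Enumerating the 32 input combinations, 24 give s7 = 0 and 8 give s7 = 1.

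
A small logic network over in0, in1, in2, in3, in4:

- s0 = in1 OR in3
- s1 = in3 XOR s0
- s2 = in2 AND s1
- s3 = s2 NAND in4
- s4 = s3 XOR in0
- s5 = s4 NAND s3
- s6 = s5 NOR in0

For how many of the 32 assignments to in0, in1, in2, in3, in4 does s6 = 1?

15

s6 = s5 NOR in0 must be 1, so both s5 = 0 and in0 = 0.
s5 = s4 NAND s3 must be 0, so both s4 = 1 and s3 = 1.
s4 = s3 XOR in0 must be 1, so s3 and in0 differ.
Enumerating the 32 input combinations, 15 give s6 = 1 and 17 give s6 = 0.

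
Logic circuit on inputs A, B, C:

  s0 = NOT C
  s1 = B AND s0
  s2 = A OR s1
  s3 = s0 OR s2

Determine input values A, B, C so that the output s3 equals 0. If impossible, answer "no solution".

s3 = s0 OR s2 must be 0, so both s0 = 0 and s2 = 0.
Check with A=0, B=0, C=1:
s0 = NOT C = NOT 1 = 0
s1 = B AND s0 = 0 AND 0 = 0
s2 = A OR s1 = 0 OR 0 = 0
s3 = s0 OR s2 = 0 OR 0 = 0
So s3 = 0 as required.

A=0, B=0, C=1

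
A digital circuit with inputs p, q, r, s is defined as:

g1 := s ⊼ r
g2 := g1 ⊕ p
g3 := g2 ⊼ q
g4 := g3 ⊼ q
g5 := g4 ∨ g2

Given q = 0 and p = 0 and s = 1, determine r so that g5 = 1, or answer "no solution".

r=1

g5 = g4 ∨ g2 must be 1, so at least one of g4, g2 is 1.
Check with q = 0 and p = 0 and s = 1 and r=1:
g1 = s ⊼ r = 1 ⊼ 1 = 0
g2 = g1 ⊕ p = 0 ⊕ 0 = 0
g3 = g2 ⊼ q = 0 ⊼ 0 = 1
g4 = g3 ⊼ q = 1 ⊼ 0 = 1
g5 = g4 ∨ g2 = 1 ∨ 0 = 1
So g5 = 1.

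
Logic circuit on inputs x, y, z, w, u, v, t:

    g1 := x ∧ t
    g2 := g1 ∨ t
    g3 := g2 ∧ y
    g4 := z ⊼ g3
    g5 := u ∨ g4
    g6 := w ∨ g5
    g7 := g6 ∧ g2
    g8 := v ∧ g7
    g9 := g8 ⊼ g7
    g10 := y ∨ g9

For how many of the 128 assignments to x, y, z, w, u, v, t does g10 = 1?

g10 = y ∨ g9 must be 1, so at least one of y, g9 is 1.
Enumerating the 128 input combinations, 112 give g10 = 1 and 16 give g10 = 0.

112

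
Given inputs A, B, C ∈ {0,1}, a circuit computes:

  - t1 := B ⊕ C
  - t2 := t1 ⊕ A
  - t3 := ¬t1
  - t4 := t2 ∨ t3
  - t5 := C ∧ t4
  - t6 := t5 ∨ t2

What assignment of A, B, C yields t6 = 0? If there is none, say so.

Check with A=0, B=0, C=0:
t1 = B ⊕ C = 0 ⊕ 0 = 0
t2 = t1 ⊕ A = 0 ⊕ 0 = 0
t3 = ¬t1 = ¬0 = 1
t4 = t2 ∨ t3 = 0 ∨ 1 = 1
t5 = C ∧ t4 = 0 ∧ 1 = 0
t6 = t5 ∨ t2 = 0 ∨ 0 = 0
So t6 = 0 as required.

A=0, B=0, C=0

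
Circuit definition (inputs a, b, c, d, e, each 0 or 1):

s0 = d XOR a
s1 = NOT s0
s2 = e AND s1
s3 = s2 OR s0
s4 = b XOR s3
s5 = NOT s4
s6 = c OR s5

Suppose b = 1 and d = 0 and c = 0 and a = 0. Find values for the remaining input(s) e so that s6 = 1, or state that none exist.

s6 = c OR s5 must be 1, so at least one of c, s5 is 1.
Check with b = 1 and d = 0 and c = 0 and a = 0 and e=1:
s0 = d XOR a = 0 XOR 0 = 0
s1 = NOT s0 = NOT 0 = 1
s2 = e AND s1 = 1 AND 1 = 1
s3 = s2 OR s0 = 1 OR 0 = 1
s4 = b XOR s3 = 1 XOR 1 = 0
s5 = NOT s4 = NOT 0 = 1
s6 = c OR s5 = 0 OR 1 = 1
So s6 = 1.

e=1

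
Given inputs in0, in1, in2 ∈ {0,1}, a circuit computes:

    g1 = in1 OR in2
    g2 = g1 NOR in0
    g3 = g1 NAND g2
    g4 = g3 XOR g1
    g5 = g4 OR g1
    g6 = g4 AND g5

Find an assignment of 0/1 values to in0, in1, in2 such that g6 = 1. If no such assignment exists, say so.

in0=1, in1=0, in2=0

g6 = g4 AND g5 must be 1, so both g4 = 1 and g5 = 1.
Check with in0=1, in1=0, in2=0:
g1 = in1 OR in2 = 0 OR 0 = 0
g2 = g1 NOR in0 = 0 NOR 1 = 0
g3 = g1 NAND g2 = 0 NAND 0 = 1
g4 = g3 XOR g1 = 1 XOR 0 = 1
g5 = g4 OR g1 = 1 OR 0 = 1
g6 = g4 AND g5 = 1 AND 1 = 1
So g6 = 1 as required.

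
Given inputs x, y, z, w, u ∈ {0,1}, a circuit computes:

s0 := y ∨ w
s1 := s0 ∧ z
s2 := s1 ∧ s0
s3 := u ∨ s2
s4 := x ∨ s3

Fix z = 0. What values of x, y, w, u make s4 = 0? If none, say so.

x=0, y=1, w=1, u=0

s4 = x ∨ s3 must be 0, so both x = 0 and s3 = 0.
s3 = u ∨ s2 must be 0, so both u = 0 and s2 = 0.
Check with z = 0 and x=0, y=1, w=1, u=0:
s0 = y ∨ w = 1 ∨ 1 = 1
s1 = s0 ∧ z = 1 ∧ 0 = 0
s2 = s1 ∧ s0 = 0 ∧ 1 = 0
s3 = u ∨ s2 = 0 ∨ 0 = 0
s4 = x ∨ s3 = 0 ∨ 0 = 0
So s4 = 0.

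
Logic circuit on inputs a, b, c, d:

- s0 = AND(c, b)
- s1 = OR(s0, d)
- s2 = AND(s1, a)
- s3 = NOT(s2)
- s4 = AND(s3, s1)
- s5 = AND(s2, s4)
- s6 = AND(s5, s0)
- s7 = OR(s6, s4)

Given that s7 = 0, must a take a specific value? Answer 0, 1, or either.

Both values of a occur among assignments with s7 = 0:
  a=0: a=0, b=0, c=0, d=0
  a=1: a=1, b=0, c=0, d=0

either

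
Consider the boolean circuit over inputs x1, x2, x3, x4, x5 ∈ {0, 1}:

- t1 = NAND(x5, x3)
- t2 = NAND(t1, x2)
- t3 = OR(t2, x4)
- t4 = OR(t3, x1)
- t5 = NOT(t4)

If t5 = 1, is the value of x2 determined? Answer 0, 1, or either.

t5 = NOT(t4) must be 1, so t4 = 0.
t4 = OR(t3, x1) must be 0, so both t3 = 0 and x1 = 0.
t3 = OR(t2, x4) must be 0, so both t2 = 0 and x4 = 0.
Every assignment with t5 = 1 has x2 = 1; there are 3 such assignment(s).
  x1=0, x2=1, x3=0, x4=0, x5=0
  x1=0, x2=1, x3=0, x4=0, x5=1
  x1=0, x2=1, x3=1, x4=0, x5=0

1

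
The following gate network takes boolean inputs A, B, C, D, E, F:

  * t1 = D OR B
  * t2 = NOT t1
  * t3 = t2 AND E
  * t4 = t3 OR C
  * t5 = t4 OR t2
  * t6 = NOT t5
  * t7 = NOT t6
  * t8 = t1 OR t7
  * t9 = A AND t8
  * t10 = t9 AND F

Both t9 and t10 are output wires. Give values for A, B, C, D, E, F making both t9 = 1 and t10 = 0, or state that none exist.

Check with A=1 B=1 C=0 D=0 E=1 F=0:
t1 = D OR B = 0 OR 1 = 1
t2 = NOT t1 = NOT 1 = 0
t3 = t2 AND E = 0 AND 1 = 0
t4 = t3 OR C = 0 OR 0 = 0
t5 = t4 OR t2 = 0 OR 0 = 0
t6 = NOT t5 = NOT 0 = 1
t7 = NOT t6 = NOT 1 = 0
t8 = t1 OR t7 = 1 OR 0 = 1
t9 = A AND t8 = 1 AND 1 = 1
t10 = t9 AND F = 1 AND 0 = 0
So t9 = 1 and t10 = 0.

A=1 B=1 C=0 D=0 E=1 F=0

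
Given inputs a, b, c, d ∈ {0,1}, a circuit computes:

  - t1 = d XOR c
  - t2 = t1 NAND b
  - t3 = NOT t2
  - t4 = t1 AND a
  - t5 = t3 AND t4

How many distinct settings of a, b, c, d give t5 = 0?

14

t5 = t3 AND t4 must be 0, so at least one of t3, t4 is 0.
Enumerating the 16 input combinations, 14 give t5 = 0 and 2 give t5 = 1.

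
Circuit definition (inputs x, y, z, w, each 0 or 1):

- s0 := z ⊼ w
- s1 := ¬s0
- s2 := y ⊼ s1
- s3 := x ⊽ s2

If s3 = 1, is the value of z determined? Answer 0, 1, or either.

1

s3 = x ⊽ s2 must be 1, so both x = 0 and s2 = 0.
Every assignment with s3 = 1 has z = 1; there are 1 such assignment(s).
  x=0, y=1, z=1, w=1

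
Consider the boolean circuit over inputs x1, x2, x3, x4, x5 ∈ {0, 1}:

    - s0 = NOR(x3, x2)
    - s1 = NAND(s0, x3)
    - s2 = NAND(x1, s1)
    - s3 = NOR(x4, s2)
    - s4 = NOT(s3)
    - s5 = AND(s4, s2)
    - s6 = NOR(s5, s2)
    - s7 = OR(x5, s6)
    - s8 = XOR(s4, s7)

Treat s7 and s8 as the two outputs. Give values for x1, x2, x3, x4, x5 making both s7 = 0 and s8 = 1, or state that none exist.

x1=0, x2=0, x3=0, x4=0, x5=0

Check with x1=0, x2=0, x3=0, x4=0, x5=0:
s0 = NOR(x3, x2) = NOR(0, 0) = 1
s1 = NAND(s0, x3) = NAND(1, 0) = 1
s2 = NAND(x1, s1) = NAND(0, 1) = 1
s3 = NOR(x4, s2) = NOR(0, 1) = 0
s4 = NOT(s3) = NOT 0 = 1
s5 = AND(s4, s2) = AND(1, 1) = 1
s6 = NOR(s5, s2) = NOR(1, 1) = 0
s7 = OR(x5, s6) = OR(0, 0) = 0
s8 = XOR(s4, s7) = XOR(1, 0) = 1
So s7 = 0 and s8 = 1.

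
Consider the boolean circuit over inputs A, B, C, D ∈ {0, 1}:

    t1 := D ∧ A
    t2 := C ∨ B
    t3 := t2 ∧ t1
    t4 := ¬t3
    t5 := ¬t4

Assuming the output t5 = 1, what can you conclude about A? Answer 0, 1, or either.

1

t5 = ¬t4 must be 1, so t4 = 0.
t4 = ¬t3 must be 0, so t3 = 1.
Every assignment with t5 = 1 has A = 1; there are 3 such assignment(s).
  A=1, B=0, C=1, D=1
  A=1, B=1, C=0, D=1
  A=1, B=1, C=1, D=1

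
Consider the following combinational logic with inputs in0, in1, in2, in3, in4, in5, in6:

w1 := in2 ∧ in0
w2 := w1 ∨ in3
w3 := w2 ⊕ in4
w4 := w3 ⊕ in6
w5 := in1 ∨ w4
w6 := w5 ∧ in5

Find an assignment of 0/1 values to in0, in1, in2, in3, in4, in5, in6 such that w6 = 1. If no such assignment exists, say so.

w6 = w5 ∧ in5 must be 1, so both w5 = 1 and in5 = 1.
w5 = in1 ∨ w4 must be 1, so at least one of in1, w4 is 1.
Check with in0=0, in1=1, in2=1, in3=0, in4=1, in5=1, in6=1:
w1 = in2 ∧ in0 = 1 ∧ 0 = 0
w2 = w1 ∨ in3 = 0 ∨ 0 = 0
w3 = w2 ⊕ in4 = 0 ⊕ 1 = 1
w4 = w3 ⊕ in6 = 1 ⊕ 1 = 0
w5 = in1 ∨ w4 = 1 ∨ 0 = 1
w6 = w5 ∧ in5 = 1 ∧ 1 = 1
So w6 = 1 as required.

in0=0, in1=1, in2=1, in3=0, in4=1, in5=1, in6=1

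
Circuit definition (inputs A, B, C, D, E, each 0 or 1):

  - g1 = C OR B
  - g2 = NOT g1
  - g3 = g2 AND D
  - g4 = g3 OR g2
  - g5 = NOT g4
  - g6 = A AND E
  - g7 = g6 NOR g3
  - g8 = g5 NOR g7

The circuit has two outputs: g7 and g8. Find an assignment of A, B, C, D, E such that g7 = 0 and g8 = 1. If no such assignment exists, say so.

A=0, B=0, C=0, D=1, E=1

Check with A=0, B=0, C=0, D=1, E=1:
g1 = C OR B = 0 OR 0 = 0
g2 = NOT g1 = NOT 0 = 1
g3 = g2 AND D = 1 AND 1 = 1
g4 = g3 OR g2 = 1 OR 1 = 1
g5 = NOT g4 = NOT 1 = 0
g6 = A AND E = 0 AND 1 = 0
g7 = g6 NOR g3 = 0 NOR 1 = 0
g8 = g5 NOR g7 = 0 NOR 0 = 1
So g7 = 0 and g8 = 1.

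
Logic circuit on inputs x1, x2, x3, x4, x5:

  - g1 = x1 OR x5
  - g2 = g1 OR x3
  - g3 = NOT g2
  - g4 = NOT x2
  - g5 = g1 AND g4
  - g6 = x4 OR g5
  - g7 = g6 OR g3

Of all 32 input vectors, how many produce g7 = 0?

8

g7 = g6 OR g3 must be 0, so both g6 = 0 and g3 = 0.
Enumerating the 32 input combinations, 8 give g7 = 0 and 24 give g7 = 1.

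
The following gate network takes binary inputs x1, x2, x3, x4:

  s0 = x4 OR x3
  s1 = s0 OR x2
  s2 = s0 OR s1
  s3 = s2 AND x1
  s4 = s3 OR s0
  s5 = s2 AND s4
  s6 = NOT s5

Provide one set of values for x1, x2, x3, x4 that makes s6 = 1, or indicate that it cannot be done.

x1=0, x2=0, x3=0, x4=0

Check with x1=0, x2=0, x3=0, x4=0:
s0 = x4 OR x3 = 0 OR 0 = 0
s1 = s0 OR x2 = 0 OR 0 = 0
s2 = s0 OR s1 = 0 OR 0 = 0
s3 = s2 AND x1 = 0 AND 0 = 0
s4 = s3 OR s0 = 0 OR 0 = 0
s5 = s2 AND s4 = 0 AND 0 = 0
s6 = NOT s5 = NOT 0 = 1
So s6 = 1 as required.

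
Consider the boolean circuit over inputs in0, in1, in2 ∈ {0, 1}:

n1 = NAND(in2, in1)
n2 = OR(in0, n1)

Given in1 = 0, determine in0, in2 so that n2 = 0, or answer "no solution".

no solution exists

With in1 = 0 fixed, none of the 4 settings of in0, in2 give n2 = 0.
For example, with in0=0, in2=0:
n1 = NAND(in2, in1) = NAND(0, 0) = 1
n2 = OR(in0, n1) = OR(0, 1) = 1
giving n2 = 1 ≠ 0.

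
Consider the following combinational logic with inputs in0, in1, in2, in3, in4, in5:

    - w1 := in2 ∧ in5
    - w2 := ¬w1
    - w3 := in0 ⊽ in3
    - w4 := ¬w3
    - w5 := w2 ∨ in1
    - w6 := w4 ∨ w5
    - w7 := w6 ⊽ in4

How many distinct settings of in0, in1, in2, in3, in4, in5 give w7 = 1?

w7 = w6 ⊽ in4 must be 1, so both w6 = 0 and in4 = 0.
w6 = w4 ∨ w5 must be 0, so both w4 = 0 and w5 = 0.
Satisfying assignments:
  in0=0, in1=0, in2=1, in3=0, in4=0, in5=1

1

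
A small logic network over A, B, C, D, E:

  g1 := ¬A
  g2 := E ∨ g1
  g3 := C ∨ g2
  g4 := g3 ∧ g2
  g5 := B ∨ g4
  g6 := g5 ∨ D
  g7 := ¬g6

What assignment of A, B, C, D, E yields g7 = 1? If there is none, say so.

A=1, B=0, C=0, D=0, E=0

g7 = ¬g6 must be 1, so g6 = 0.
Check with A=1, B=0, C=0, D=0, E=0:
g1 = ¬A = ¬1 = 0
g2 = E ∨ g1 = 0 ∨ 0 = 0
g3 = C ∨ g2 = 0 ∨ 0 = 0
g4 = g3 ∧ g2 = 0 ∧ 0 = 0
g5 = B ∨ g4 = 0 ∨ 0 = 0
g6 = g5 ∨ D = 0 ∨ 0 = 0
g7 = ¬g6 = ¬0 = 1
So g7 = 1 as required.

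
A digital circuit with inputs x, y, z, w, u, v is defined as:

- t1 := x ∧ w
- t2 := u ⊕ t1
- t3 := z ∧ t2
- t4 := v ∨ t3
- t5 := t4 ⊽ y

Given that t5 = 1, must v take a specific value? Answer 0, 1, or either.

0

t5 = t4 ⊽ y must be 1, so both t4 = 0 and y = 0.
t4 = v ∨ t3 must be 0, so both v = 0 and t3 = 0.
Every assignment with t5 = 1 has v = 0; there are 12 such assignment(s).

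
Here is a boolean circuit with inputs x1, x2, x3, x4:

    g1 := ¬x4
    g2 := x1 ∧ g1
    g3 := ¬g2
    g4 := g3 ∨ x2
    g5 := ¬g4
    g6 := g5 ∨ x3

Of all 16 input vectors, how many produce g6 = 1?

g6 = g5 ∨ x3 must be 1, so at least one of g5, x3 is 1.
Enumerating the 16 input combinations, 9 give g6 = 1 and 7 give g6 = 0.

9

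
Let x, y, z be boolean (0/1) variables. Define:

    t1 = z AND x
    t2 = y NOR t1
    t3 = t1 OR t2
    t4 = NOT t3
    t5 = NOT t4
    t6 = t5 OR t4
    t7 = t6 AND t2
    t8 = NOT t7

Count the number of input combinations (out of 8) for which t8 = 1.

t8 = NOT t7 must be 1, so t7 = 0.
Enumerating the 8 input combinations, 5 give t8 = 1 and 3 give t8 = 0.

5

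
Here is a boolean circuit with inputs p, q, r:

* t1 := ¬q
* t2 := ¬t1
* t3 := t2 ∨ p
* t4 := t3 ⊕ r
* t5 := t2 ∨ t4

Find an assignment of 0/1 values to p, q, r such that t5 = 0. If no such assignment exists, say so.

p=1, q=0, r=1

t5 = t2 ∨ t4 must be 0, so both t2 = 0 and t4 = 0.
t2 = ¬t1 must be 0, so t1 = 1.
Check with p=1, q=0, r=1:
t1 = ¬q = ¬0 = 1
t2 = ¬t1 = ¬1 = 0
t3 = t2 ∨ p = 0 ∨ 1 = 1
t4 = t3 ⊕ r = 1 ⊕ 1 = 0
t5 = t2 ∨ t4 = 0 ∨ 0 = 0
So t5 = 0 as required.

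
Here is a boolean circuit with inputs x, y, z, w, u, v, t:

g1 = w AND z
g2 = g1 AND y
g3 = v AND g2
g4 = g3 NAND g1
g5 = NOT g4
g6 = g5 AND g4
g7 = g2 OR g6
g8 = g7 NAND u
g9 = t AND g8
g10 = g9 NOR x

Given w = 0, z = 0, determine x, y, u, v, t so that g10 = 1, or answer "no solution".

x=0, y=0, u=1, v=0, t=0

Check with w = 0, z = 0 and x=0, y=0, u=1, v=0, t=0:
g1 = w AND z = 0 AND 0 = 0
g2 = g1 AND y = 0 AND 0 = 0
g3 = v AND g2 = 0 AND 0 = 0
g4 = g3 NAND g1 = 0 NAND 0 = 1
g5 = NOT g4 = NOT 1 = 0
g6 = g5 AND g4 = 0 AND 1 = 0
g7 = g2 OR g6 = 0 OR 0 = 0
g8 = g7 NAND u = 0 NAND 1 = 1
g9 = t AND g8 = 0 AND 1 = 0
g10 = g9 NOR x = 0 NOR 0 = 1
So g10 = 1.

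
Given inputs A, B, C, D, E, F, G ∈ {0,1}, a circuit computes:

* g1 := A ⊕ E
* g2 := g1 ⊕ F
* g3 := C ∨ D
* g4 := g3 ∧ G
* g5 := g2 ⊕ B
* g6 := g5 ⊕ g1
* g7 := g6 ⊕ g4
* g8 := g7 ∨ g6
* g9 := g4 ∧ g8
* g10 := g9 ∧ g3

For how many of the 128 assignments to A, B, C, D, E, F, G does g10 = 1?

48

g10 = g9 ∧ g3 must be 1, so both g9 = 1 and g3 = 1.
g9 = g4 ∧ g8 must be 1, so both g4 = 1 and g8 = 1.
Enumerating the 128 input combinations, 48 give g10 = 1 and 80 give g10 = 0.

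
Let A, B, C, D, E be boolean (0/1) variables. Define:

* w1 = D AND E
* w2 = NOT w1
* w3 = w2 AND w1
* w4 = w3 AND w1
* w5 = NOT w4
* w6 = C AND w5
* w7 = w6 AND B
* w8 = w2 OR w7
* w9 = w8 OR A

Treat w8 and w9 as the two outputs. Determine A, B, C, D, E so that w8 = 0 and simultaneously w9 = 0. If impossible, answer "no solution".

A=0, B=1, C=0, D=1, E=1

Check with A=0, B=1, C=0, D=1, E=1:
w1 = D AND E = 1 AND 1 = 1
w2 = NOT w1 = NOT 1 = 0
w3 = w2 AND w1 = 0 AND 1 = 0
w4 = w3 AND w1 = 0 AND 1 = 0
w5 = NOT w4 = NOT 0 = 1
w6 = C AND w5 = 0 AND 1 = 0
w7 = w6 AND B = 0 AND 1 = 0
w8 = w2 OR w7 = 0 OR 0 = 0
w9 = w8 OR A = 0 OR 0 = 0
So w8 = 0 and w9 = 0.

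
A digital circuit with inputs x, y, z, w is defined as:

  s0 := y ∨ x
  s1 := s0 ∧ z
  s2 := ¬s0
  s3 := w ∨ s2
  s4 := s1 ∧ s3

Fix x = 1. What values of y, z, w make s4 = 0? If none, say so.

y=0 z=0 w=1

s4 = s1 ∧ s3 must be 0, so at least one of s1, s3 is 0.
Check with x = 1 and y=0, z=0, w=1:
s0 = y ∨ x = 0 ∨ 1 = 1
s1 = s0 ∧ z = 1 ∧ 0 = 0
s2 = ¬s0 = ¬1 = 0
s3 = w ∨ s2 = 1 ∨ 0 = 1
s4 = s1 ∧ s3 = 0 ∧ 1 = 0
So s4 = 0.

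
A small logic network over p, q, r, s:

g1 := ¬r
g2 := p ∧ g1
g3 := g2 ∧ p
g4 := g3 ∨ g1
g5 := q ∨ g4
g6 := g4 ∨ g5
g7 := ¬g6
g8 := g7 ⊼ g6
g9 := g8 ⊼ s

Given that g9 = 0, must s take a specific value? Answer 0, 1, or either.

g9 = g8 ⊼ s must be 0, so both g8 = 1 and s = 1.
Every assignment with g9 = 0 has s = 1; there are 8 such assignment(s).

1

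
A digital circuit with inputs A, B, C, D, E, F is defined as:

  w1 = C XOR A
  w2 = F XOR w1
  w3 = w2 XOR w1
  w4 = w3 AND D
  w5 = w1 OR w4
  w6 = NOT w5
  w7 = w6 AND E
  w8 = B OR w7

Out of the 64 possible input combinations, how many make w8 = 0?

26

w8 = B OR w7 must be 0, so both B = 0 and w7 = 0.
w7 = w6 AND E must be 0, so at least one of w6, E is 0.
Enumerating the 64 input combinations, 26 give w8 = 0 and 38 give w8 = 1.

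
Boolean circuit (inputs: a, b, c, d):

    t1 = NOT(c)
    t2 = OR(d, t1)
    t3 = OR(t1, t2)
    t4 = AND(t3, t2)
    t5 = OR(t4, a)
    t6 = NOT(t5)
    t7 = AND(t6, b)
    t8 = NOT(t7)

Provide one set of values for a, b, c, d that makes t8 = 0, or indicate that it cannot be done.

a=0, b=1, c=1, d=0

t8 = NOT(t7) must be 0, so t7 = 1.
Check with a=0, b=1, c=1, d=0:
t1 = NOT(c) = NOT 1 = 0
t2 = OR(d, t1) = OR(0, 0) = 0
t3 = OR(t1, t2) = OR(0, 0) = 0
t4 = AND(t3, t2) = AND(0, 0) = 0
t5 = OR(t4, a) = OR(0, 0) = 0
t6 = NOT(t5) = NOT 0 = 1
t7 = AND(t6, b) = AND(1, 1) = 1
t8 = NOT(t7) = NOT 1 = 0
So t8 = 0 as required.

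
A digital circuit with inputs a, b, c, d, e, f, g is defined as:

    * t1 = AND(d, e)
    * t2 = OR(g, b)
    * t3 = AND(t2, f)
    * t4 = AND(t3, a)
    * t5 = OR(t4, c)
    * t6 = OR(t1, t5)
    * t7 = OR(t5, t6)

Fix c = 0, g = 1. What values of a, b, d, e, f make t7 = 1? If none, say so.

a=1, b=1, d=0, e=0, f=1

t7 = OR(t5, t6) must be 1, so at least one of t5, t6 is 1.
Check with c = 0, g = 1 and a=1, b=1, d=0, e=0, f=1:
t1 = AND(d, e) = AND(0, 0) = 0
t2 = OR(g, b) = OR(1, 1) = 1
t3 = AND(t2, f) = AND(1, 1) = 1
t4 = AND(t3, a) = AND(1, 1) = 1
t5 = OR(t4, c) = OR(1, 0) = 1
t6 = OR(t1, t5) = OR(0, 1) = 1
t7 = OR(t5, t6) = OR(1, 1) = 1
So t7 = 1.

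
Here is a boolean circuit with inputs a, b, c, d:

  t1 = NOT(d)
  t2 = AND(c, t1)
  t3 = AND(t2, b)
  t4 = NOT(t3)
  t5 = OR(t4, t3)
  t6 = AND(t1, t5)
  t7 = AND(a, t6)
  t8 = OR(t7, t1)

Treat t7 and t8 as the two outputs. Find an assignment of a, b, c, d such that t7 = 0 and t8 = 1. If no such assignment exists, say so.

a=0, b=1, c=1, d=0

Check with a=0, b=1, c=1, d=0:
t1 = NOT(d) = NOT 0 = 1
t2 = AND(c, t1) = AND(1, 1) = 1
t3 = AND(t2, b) = AND(1, 1) = 1
t4 = NOT(t3) = NOT 1 = 0
t5 = OR(t4, t3) = OR(0, 1) = 1
t6 = AND(t1, t5) = AND(1, 1) = 1
t7 = AND(a, t6) = AND(0, 1) = 0
t8 = OR(t7, t1) = OR(0, 1) = 1
So t7 = 0 and t8 = 1.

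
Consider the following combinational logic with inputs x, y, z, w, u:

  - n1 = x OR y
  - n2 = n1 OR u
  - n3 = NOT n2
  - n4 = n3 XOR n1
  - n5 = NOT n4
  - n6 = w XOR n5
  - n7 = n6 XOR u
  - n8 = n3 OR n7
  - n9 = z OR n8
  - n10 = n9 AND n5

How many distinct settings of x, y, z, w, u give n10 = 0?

29

n10 = n9 AND n5 must be 0, so at least one of n9, n5 is 0.
Enumerating the 32 input combinations, 29 give n10 = 0 and 3 give n10 = 1.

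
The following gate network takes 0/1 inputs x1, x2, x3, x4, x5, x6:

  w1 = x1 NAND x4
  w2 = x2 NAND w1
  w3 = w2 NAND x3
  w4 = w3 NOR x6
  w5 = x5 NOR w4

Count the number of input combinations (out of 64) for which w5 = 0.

w5 = x5 NOR w4 must be 0, so at least one of x5, w4 is 1.
Enumerating the 64 input combinations, 37 give w5 = 0 and 27 give w5 = 1.

37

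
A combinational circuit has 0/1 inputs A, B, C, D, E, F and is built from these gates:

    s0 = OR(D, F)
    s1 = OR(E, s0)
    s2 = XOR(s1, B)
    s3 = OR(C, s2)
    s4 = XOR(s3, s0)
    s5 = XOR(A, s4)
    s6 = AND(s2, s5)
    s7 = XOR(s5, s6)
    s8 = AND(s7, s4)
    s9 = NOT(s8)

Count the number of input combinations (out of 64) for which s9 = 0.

s9 = NOT(s8) must be 0, so s8 = 1.
s8 = AND(s7, s4) must be 1, so both s7 = 1 and s4 = 1.
s7 = XOR(s5, s6) must be 1, so s5 and s6 differ.
Enumerating the 64 input combinations, 8 give s9 = 0 and 56 give s9 = 1.

8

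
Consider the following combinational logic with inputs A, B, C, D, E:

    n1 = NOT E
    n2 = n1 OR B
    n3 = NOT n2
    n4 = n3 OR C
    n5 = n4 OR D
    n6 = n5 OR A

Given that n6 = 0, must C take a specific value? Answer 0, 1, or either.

0

n6 = n5 OR A must be 0, so both n5 = 0 and A = 0.
Every assignment with n6 = 0 has C = 0; there are 3 such assignment(s).
  A=0, B=0, C=0, D=0, E=0
  A=0, B=1, C=0, D=0, E=0
  A=0, B=1, C=0, D=0, E=1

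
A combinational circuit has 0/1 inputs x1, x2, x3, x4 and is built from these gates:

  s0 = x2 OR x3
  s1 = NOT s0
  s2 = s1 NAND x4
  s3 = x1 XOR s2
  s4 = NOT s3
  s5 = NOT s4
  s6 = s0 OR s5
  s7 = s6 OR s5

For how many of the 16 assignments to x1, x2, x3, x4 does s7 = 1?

s7 = s6 OR s5 must be 1, so at least one of s6, s5 is 1.
Enumerating the 16 input combinations, 14 give s7 = 1 and 2 give s7 = 0.

14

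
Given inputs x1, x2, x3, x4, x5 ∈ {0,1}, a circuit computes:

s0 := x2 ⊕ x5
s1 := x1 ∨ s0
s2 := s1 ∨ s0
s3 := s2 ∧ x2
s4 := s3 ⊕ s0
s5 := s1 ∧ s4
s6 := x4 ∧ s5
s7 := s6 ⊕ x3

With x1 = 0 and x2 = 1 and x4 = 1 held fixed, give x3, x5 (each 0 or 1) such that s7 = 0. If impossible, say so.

Check with x1 = 0 and x2 = 1 and x4 = 1 and x3=0, x5=1:
s0 = x2 ⊕ x5 = 1 ⊕ 1 = 0
s1 = x1 ∨ s0 = 0 ∨ 0 = 0
s2 = s1 ∨ s0 = 0 ∨ 0 = 0
s3 = s2 ∧ x2 = 0 ∧ 1 = 0
s4 = s3 ⊕ s0 = 0 ⊕ 0 = 0
s5 = s1 ∧ s4 = 0 ∧ 0 = 0
s6 = x4 ∧ s5 = 1 ∧ 0 = 0
s7 = s6 ⊕ x3 = 0 ⊕ 0 = 0
So s7 = 0.

x3=0, x5=1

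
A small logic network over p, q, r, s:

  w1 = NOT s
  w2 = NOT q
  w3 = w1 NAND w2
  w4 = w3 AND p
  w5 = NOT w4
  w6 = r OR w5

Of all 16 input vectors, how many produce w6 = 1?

13

w6 = r OR w5 must be 1, so at least one of r, w5 is 1.
Enumerating the 16 input combinations, 13 give w6 = 1 and 3 give w6 = 0.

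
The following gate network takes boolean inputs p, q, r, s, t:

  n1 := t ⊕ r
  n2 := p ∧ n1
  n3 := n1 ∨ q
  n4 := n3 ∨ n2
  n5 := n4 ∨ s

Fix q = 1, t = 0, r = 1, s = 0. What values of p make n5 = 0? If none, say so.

With q = 1, t = 0, r = 1, s = 0 fixed, none of the 2 settings of p give n5 = 0.
For example, with p=0:
n1 = t ⊕ r = 0 ⊕ 1 = 1
n2 = p ∧ n1 = 0 ∧ 1 = 0
n3 = n1 ∨ q = 1 ∨ 1 = 1
n4 = n3 ∨ n2 = 1 ∨ 0 = 1
n5 = n4 ∨ s = 1 ∨ 0 = 1
giving n5 = 1 ≠ 0.

no solution exists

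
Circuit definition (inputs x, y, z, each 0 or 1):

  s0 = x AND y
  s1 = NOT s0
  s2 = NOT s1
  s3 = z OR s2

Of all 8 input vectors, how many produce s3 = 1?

s3 = z OR s2 must be 1, so at least one of z, s2 is 1.
Enumerating the 8 input combinations, 5 give s3 = 1 and 3 give s3 = 0.

5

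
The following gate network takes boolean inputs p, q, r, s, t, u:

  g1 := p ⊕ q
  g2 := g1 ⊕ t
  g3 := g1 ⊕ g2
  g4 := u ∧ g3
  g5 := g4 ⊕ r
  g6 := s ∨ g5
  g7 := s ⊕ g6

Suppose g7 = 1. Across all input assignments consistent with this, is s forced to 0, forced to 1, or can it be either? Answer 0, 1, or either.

0

g7 = s ⊕ g6 must be 1, so s and g6 differ.
Every assignment with g7 = 1 has s = 0; there are 16 such assignment(s).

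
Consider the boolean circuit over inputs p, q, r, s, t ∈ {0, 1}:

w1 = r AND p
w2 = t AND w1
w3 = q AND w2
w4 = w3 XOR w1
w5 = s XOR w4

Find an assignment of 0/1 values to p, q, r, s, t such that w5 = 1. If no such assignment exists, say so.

p=0, q=1, r=0, s=1, t=0

w5 = s XOR w4 must be 1, so s and w4 differ.
Check with p=0, q=1, r=0, s=1, t=0:
w1 = r AND p = 0 AND 0 = 0
w2 = t AND w1 = 0 AND 0 = 0
w3 = q AND w2 = 1 AND 0 = 0
w4 = w3 XOR w1 = 0 XOR 0 = 0
w5 = s XOR w4 = 1 XOR 0 = 1
So w5 = 1 as required.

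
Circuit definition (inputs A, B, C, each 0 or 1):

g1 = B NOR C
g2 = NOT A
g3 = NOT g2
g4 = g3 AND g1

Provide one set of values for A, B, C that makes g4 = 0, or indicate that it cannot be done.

Check with A=0 B=0 C=1:
g1 = B NOR C = 0 NOR 1 = 0
g2 = NOT A = NOT 0 = 1
g3 = NOT g2 = NOT 1 = 0
g4 = g3 AND g1 = 0 AND 0 = 0
So g4 = 0 as required.

A=0 B=0 C=1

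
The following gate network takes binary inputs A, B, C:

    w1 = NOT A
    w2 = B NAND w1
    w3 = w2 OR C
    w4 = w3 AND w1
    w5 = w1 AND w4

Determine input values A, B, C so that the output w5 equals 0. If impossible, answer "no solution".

A=1 B=1 C=0

w5 = w1 AND w4 must be 0, so at least one of w1, w4 is 0.
Check with A=1 B=1 C=0:
w1 = NOT A = NOT 1 = 0
w2 = B NAND w1 = 1 NAND 0 = 1
w3 = w2 OR C = 1 OR 0 = 1
w4 = w3 AND w1 = 1 AND 0 = 0
w5 = w1 AND w4 = 0 AND 0 = 0
So w5 = 0 as required.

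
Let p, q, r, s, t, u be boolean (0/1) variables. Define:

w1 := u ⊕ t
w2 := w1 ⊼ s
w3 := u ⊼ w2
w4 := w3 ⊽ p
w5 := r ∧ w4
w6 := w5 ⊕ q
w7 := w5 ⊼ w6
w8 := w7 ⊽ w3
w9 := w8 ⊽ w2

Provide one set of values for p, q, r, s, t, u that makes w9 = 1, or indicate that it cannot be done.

w9 = w8 ⊽ w2 must be 1, so both w8 = 0 and w2 = 0.
w8 = w7 ⊽ w3 must be 0, so at least one of w7, w3 is 1.
Check with p=0, q=1, r=0, s=1, t=0, u=1:
w1 = u ⊕ t = 1 ⊕ 0 = 1
w2 = w1 ⊼ s = 1 ⊼ 1 = 0
w3 = u ⊼ w2 = 1 ⊼ 0 = 1
w4 = w3 ⊽ p = 1 ⊽ 0 = 0
w5 = r ∧ w4 = 0 ∧ 0 = 0
w6 = w5 ⊕ q = 0 ⊕ 1 = 1
w7 = w5 ⊼ w6 = 0 ⊼ 1 = 1
w8 = w7 ⊽ w3 = 1 ⊽ 1 = 0
w9 = w8 ⊽ w2 = 0 ⊽ 0 = 1
So w9 = 1 as required.

p=0, q=1, r=0, s=1, t=0, u=1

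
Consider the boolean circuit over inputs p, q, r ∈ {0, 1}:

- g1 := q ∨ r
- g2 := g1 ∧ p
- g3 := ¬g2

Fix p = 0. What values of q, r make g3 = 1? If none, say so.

Check with p = 0 and q=0, r=0:
g1 = q ∨ r = 0 ∨ 0 = 0
g2 = g1 ∧ p = 0 ∧ 0 = 0
g3 = ¬g2 = ¬0 = 1
So g3 = 1.

q=0, r=0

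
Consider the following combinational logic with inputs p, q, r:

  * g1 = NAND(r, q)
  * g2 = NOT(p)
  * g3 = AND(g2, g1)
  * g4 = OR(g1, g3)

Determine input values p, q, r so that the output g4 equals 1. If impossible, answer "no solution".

g4 = OR(g1, g3) must be 1, so at least one of g1, g3 is 1.
Check with p=0 q=0 r=1:
g1 = NAND(r, q) = NAND(1, 0) = 1
g2 = NOT(p) = NOT 0 = 1
g3 = AND(g2, g1) = AND(1, 1) = 1
g4 = OR(g1, g3) = OR(1, 1) = 1
So g4 = 1 as required.

p=0 q=0 r=1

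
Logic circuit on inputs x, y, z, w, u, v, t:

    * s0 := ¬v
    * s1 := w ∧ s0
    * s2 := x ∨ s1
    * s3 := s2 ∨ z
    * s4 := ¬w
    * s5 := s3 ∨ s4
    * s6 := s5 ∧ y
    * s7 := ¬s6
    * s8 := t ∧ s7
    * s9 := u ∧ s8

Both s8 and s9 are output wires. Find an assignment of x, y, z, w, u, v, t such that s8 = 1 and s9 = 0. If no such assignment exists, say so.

x=0, y=0, z=0, w=0, u=0, v=1, t=1

Check with x=0, y=0, z=0, w=0, u=0, v=1, t=1:
s0 = ¬v = ¬1 = 0
s1 = w ∧ s0 = 0 ∧ 0 = 0
s2 = x ∨ s1 = 0 ∨ 0 = 0
s3 = s2 ∨ z = 0 ∨ 0 = 0
s4 = ¬w = ¬0 = 1
s5 = s3 ∨ s4 = 0 ∨ 1 = 1
s6 = s5 ∧ y = 1 ∧ 0 = 0
s7 = ¬s6 = ¬0 = 1
s8 = t ∧ s7 = 1 ∧ 1 = 1
s9 = u ∧ s8 = 0 ∧ 1 = 0
So s8 = 1 and s9 = 0.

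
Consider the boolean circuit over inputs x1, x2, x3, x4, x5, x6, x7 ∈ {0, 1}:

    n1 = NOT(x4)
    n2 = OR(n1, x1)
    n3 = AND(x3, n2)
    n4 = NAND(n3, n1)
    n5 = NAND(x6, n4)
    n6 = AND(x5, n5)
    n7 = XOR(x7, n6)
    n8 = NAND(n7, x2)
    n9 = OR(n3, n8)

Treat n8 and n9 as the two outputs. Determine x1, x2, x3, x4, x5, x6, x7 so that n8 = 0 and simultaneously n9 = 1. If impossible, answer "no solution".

Check with x1=1, x2=1, x3=1, x4=0, x5=1, x6=0, x7=0:
n1 = NOT(x4) = NOT 0 = 1
n2 = OR(n1, x1) = OR(1, 1) = 1
n3 = AND(x3, n2) = AND(1, 1) = 1
n4 = NAND(n3, n1) = NAND(1, 1) = 0
n5 = NAND(x6, n4) = NAND(0, 0) = 1
n6 = AND(x5, n5) = AND(1, 1) = 1
n7 = XOR(x7, n6) = XOR(0, 1) = 1
n8 = NAND(n7, x2) = NAND(1, 1) = 0
n9 = OR(n3, n8) = OR(1, 0) = 1
So n8 = 0 and n9 = 1.

x1=1, x2=1, x3=1, x4=0, x5=1, x6=0, x7=0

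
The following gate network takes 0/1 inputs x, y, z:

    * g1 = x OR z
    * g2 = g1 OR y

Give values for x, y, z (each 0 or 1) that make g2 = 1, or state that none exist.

x=1, y=0, z=1

g2 = g1 OR y must be 1, so at least one of g1, y is 1.
Check with x=1, y=0, z=1:
g1 = x OR z = 1 OR 1 = 1
g2 = g1 OR y = 1 OR 0 = 1
So g2 = 1 as required.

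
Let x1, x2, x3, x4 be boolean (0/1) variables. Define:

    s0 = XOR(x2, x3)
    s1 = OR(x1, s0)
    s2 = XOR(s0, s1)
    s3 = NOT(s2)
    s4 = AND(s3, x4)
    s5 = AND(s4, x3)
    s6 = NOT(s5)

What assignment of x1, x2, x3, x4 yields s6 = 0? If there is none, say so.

x1=0, x2=0, x3=1, x4=1

s6 = NOT(s5) must be 0, so s5 = 1.
s5 = AND(s4, x3) must be 1, so both s4 = 1 and x3 = 1.
Check with x1=0, x2=0, x3=1, x4=1:
s0 = XOR(x2, x3) = XOR(0, 1) = 1
s1 = OR(x1, s0) = OR(0, 1) = 1
s2 = XOR(s0, s1) = XOR(1, 1) = 0
s3 = NOT(s2) = NOT 0 = 1
s4 = AND(s3, x4) = AND(1, 1) = 1
s5 = AND(s4, x3) = AND(1, 1) = 1
s6 = NOT(s5) = NOT 1 = 0
So s6 = 0 as required.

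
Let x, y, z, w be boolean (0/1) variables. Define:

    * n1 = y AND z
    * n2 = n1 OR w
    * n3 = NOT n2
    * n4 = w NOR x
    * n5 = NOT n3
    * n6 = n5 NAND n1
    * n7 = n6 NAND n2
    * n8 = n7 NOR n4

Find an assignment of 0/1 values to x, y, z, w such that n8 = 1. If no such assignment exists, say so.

x=0, y=0, z=0, w=1

Check with x=0, y=0, z=0, w=1:
n1 = y AND z = 0 AND 0 = 0
n2 = n1 OR w = 0 OR 1 = 1
n3 = NOT n2 = NOT 1 = 0
n4 = w NOR x = 1 NOR 0 = 0
n5 = NOT n3 = NOT 0 = 1
n6 = n5 NAND n1 = 1 NAND 0 = 1
n7 = n6 NAND n2 = 1 NAND 1 = 0
n8 = n7 NOR n4 = 0 NOR 0 = 1
So n8 = 1 as required.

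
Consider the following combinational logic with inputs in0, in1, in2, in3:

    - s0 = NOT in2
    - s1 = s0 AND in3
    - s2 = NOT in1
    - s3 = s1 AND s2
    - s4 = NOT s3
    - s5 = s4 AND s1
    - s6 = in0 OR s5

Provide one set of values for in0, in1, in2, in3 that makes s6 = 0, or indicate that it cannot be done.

s6 = in0 OR s5 must be 0, so both in0 = 0 and s5 = 0.
s5 = s4 AND s1 must be 0, so at least one of s4, s1 is 0.
Check with in0=0, in1=1, in2=1, in3=0:
s0 = NOT in2 = NOT 1 = 0
s1 = s0 AND in3 = 0 AND 0 = 0
s2 = NOT in1 = NOT 1 = 0
s3 = s1 AND s2 = 0 AND 0 = 0
s4 = NOT s3 = NOT 0 = 1
s5 = s4 AND s1 = 1 AND 0 = 0
s6 = in0 OR s5 = 0 OR 0 = 0
So s6 = 0 as required.

in0=0, in1=1, in2=1, in3=0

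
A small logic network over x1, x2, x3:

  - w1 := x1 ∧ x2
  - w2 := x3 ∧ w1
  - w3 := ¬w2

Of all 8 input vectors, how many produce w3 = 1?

7

w3 = ¬w2 must be 1, so w2 = 0.
Enumerating the 8 input combinations, 7 give w3 = 1 and 1 give w3 = 0.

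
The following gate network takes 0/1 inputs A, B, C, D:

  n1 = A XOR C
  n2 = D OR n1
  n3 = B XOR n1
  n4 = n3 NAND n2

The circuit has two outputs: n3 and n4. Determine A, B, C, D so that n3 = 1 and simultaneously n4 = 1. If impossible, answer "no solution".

Check with A=1, B=1, C=1, D=0:
n1 = A XOR C = 1 XOR 1 = 0
n2 = D OR n1 = 0 OR 0 = 0
n3 = B XOR n1 = 1 XOR 0 = 1
n4 = n3 NAND n2 = 1 NAND 0 = 1
So n3 = 1 and n4 = 1.

A=1, B=1, C=1, D=0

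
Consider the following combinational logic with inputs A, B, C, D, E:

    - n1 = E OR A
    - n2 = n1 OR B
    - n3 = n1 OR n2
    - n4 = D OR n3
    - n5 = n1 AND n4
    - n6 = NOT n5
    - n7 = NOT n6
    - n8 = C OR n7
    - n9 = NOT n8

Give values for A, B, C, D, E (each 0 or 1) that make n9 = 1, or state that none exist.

A=0 B=1 C=0 D=1 E=0

n9 = NOT n8 must be 1, so n8 = 0.
n8 = C OR n7 must be 0, so both C = 0 and n7 = 0.
Check with A=0 B=1 C=0 D=1 E=0:
n1 = E OR A = 0 OR 0 = 0
n2 = n1 OR B = 0 OR 1 = 1
n3 = n1 OR n2 = 0 OR 1 = 1
n4 = D OR n3 = 1 OR 1 = 1
n5 = n1 AND n4 = 0 AND 1 = 0
n6 = NOT n5 = NOT 0 = 1
n7 = NOT n6 = NOT 1 = 0
n8 = C OR n7 = 0 OR 0 = 0
n9 = NOT n8 = NOT 0 = 1
So n9 = 1 as required.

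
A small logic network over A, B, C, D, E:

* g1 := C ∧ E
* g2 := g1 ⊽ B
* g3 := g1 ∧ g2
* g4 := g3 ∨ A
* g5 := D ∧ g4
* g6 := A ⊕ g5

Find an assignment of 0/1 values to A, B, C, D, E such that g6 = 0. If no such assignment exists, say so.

A=0, B=0, C=0, D=1, E=0

g6 = A ⊕ g5 must be 0, so A and g5 are equal.
Check with A=0, B=0, C=0, D=1, E=0:
g1 = C ∧ E = 0 ∧ 0 = 0
g2 = g1 ⊽ B = 0 ⊽ 0 = 1
g3 = g1 ∧ g2 = 0 ∧ 1 = 0
g4 = g3 ∨ A = 0 ∨ 0 = 0
g5 = D ∧ g4 = 1 ∧ 0 = 0
g6 = A ⊕ g5 = 0 ⊕ 0 = 0
So g6 = 0 as required.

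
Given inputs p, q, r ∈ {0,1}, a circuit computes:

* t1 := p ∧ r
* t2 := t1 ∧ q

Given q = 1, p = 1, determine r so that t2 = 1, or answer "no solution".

Check with q = 1, p = 1 and r=1:
t1 = p ∧ r = 1 ∧ 1 = 1
t2 = t1 ∧ q = 1 ∧ 1 = 1
So t2 = 1.

r=1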